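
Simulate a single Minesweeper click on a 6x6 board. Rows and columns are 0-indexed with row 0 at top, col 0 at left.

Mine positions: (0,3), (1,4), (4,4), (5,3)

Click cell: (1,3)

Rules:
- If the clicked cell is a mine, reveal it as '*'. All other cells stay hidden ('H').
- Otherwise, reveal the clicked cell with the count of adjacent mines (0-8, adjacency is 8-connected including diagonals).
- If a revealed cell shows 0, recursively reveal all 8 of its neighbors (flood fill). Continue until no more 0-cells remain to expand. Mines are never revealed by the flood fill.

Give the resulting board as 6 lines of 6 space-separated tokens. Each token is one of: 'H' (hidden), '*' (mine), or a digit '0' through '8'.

H H H H H H
H H H 2 H H
H H H H H H
H H H H H H
H H H H H H
H H H H H H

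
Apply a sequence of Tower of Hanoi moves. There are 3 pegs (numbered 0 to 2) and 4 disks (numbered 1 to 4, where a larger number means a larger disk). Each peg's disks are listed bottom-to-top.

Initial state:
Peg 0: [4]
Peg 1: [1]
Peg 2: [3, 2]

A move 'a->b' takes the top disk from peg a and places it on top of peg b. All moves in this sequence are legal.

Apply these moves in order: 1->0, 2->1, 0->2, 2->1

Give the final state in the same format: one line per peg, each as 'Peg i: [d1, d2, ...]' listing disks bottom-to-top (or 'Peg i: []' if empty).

After move 1 (1->0):
Peg 0: [4, 1]
Peg 1: []
Peg 2: [3, 2]

After move 2 (2->1):
Peg 0: [4, 1]
Peg 1: [2]
Peg 2: [3]

After move 3 (0->2):
Peg 0: [4]
Peg 1: [2]
Peg 2: [3, 1]

After move 4 (2->1):
Peg 0: [4]
Peg 1: [2, 1]
Peg 2: [3]

Answer: Peg 0: [4]
Peg 1: [2, 1]
Peg 2: [3]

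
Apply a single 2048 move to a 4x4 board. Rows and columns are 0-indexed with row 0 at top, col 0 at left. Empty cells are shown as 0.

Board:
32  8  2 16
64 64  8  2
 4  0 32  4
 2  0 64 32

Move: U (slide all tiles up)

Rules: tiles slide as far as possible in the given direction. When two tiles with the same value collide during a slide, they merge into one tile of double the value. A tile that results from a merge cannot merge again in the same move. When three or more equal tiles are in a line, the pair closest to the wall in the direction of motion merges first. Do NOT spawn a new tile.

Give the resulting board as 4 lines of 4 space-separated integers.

Answer: 32  8  2 16
64 64  8  2
 4  0 32  4
 2  0 64 32

Derivation:
Slide up:
col 0: [32, 64, 4, 2] -> [32, 64, 4, 2]
col 1: [8, 64, 0, 0] -> [8, 64, 0, 0]
col 2: [2, 8, 32, 64] -> [2, 8, 32, 64]
col 3: [16, 2, 4, 32] -> [16, 2, 4, 32]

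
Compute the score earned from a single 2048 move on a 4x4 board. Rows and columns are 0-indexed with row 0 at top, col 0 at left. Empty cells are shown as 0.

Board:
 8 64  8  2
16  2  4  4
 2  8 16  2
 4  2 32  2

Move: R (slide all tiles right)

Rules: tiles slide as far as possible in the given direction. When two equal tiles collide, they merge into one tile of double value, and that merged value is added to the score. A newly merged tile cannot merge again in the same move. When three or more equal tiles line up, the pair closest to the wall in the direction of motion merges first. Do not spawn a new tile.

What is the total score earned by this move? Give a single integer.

Answer: 8

Derivation:
Slide right:
row 0: [8, 64, 8, 2] -> [8, 64, 8, 2]  score +0 (running 0)
row 1: [16, 2, 4, 4] -> [0, 16, 2, 8]  score +8 (running 8)
row 2: [2, 8, 16, 2] -> [2, 8, 16, 2]  score +0 (running 8)
row 3: [4, 2, 32, 2] -> [4, 2, 32, 2]  score +0 (running 8)
Board after move:
 8 64  8  2
 0 16  2  8
 2  8 16  2
 4  2 32  2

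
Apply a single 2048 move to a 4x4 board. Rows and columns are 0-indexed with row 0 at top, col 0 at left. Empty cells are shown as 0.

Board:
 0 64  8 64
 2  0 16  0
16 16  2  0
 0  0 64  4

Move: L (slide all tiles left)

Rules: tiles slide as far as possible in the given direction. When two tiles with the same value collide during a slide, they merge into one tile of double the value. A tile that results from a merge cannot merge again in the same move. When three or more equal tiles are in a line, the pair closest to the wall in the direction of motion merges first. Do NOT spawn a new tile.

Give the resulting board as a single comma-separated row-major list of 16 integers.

Answer: 64, 8, 64, 0, 2, 16, 0, 0, 32, 2, 0, 0, 64, 4, 0, 0

Derivation:
Slide left:
row 0: [0, 64, 8, 64] -> [64, 8, 64, 0]
row 1: [2, 0, 16, 0] -> [2, 16, 0, 0]
row 2: [16, 16, 2, 0] -> [32, 2, 0, 0]
row 3: [0, 0, 64, 4] -> [64, 4, 0, 0]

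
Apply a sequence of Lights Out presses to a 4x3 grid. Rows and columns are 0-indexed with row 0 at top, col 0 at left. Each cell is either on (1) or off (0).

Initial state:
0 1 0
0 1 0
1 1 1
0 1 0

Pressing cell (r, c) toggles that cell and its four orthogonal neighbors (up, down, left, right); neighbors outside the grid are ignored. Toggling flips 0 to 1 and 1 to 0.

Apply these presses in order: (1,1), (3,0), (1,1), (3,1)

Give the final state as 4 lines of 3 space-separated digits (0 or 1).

Answer: 0 1 0
0 1 0
0 0 1
0 1 1

Derivation:
After press 1 at (1,1):
0 0 0
1 0 1
1 0 1
0 1 0

After press 2 at (3,0):
0 0 0
1 0 1
0 0 1
1 0 0

After press 3 at (1,1):
0 1 0
0 1 0
0 1 1
1 0 0

After press 4 at (3,1):
0 1 0
0 1 0
0 0 1
0 1 1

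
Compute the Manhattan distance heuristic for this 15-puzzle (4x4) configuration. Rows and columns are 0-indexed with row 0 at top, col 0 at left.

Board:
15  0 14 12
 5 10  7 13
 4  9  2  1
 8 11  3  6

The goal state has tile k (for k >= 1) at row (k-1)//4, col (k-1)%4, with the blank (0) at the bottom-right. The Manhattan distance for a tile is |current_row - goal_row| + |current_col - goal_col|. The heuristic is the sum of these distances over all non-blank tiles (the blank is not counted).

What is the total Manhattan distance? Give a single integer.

Answer: 45

Derivation:
Tile 15: (0,0)->(3,2) = 5
Tile 14: (0,2)->(3,1) = 4
Tile 12: (0,3)->(2,3) = 2
Tile 5: (1,0)->(1,0) = 0
Tile 10: (1,1)->(2,1) = 1
Tile 7: (1,2)->(1,2) = 0
Tile 13: (1,3)->(3,0) = 5
Tile 4: (2,0)->(0,3) = 5
Tile 9: (2,1)->(2,0) = 1
Tile 2: (2,2)->(0,1) = 3
Tile 1: (2,3)->(0,0) = 5
Tile 8: (3,0)->(1,3) = 5
Tile 11: (3,1)->(2,2) = 2
Tile 3: (3,2)->(0,2) = 3
Tile 6: (3,3)->(1,1) = 4
Sum: 5 + 4 + 2 + 0 + 1 + 0 + 5 + 5 + 1 + 3 + 5 + 5 + 2 + 3 + 4 = 45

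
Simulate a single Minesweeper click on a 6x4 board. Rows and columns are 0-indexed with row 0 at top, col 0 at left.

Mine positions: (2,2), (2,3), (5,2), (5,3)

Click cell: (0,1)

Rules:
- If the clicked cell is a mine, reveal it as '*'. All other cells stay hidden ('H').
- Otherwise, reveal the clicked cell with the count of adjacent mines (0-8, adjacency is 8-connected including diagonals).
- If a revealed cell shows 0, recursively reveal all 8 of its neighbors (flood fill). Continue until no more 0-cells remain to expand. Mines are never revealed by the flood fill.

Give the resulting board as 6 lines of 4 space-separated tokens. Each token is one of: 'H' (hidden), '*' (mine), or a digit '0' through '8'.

0 0 0 0
0 1 2 2
0 1 H H
0 1 H H
0 1 H H
0 1 H H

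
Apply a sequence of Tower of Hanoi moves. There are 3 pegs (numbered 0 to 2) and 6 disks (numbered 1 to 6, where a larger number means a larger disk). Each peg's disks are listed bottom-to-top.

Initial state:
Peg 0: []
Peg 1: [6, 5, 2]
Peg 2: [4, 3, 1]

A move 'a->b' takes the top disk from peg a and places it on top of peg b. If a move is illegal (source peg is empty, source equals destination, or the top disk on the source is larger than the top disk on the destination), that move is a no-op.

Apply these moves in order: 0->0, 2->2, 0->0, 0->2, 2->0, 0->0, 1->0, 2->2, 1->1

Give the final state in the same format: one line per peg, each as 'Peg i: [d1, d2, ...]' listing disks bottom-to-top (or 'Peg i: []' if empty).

After move 1 (0->0):
Peg 0: []
Peg 1: [6, 5, 2]
Peg 2: [4, 3, 1]

After move 2 (2->2):
Peg 0: []
Peg 1: [6, 5, 2]
Peg 2: [4, 3, 1]

After move 3 (0->0):
Peg 0: []
Peg 1: [6, 5, 2]
Peg 2: [4, 3, 1]

After move 4 (0->2):
Peg 0: []
Peg 1: [6, 5, 2]
Peg 2: [4, 3, 1]

After move 5 (2->0):
Peg 0: [1]
Peg 1: [6, 5, 2]
Peg 2: [4, 3]

After move 6 (0->0):
Peg 0: [1]
Peg 1: [6, 5, 2]
Peg 2: [4, 3]

After move 7 (1->0):
Peg 0: [1]
Peg 1: [6, 5, 2]
Peg 2: [4, 3]

After move 8 (2->2):
Peg 0: [1]
Peg 1: [6, 5, 2]
Peg 2: [4, 3]

After move 9 (1->1):
Peg 0: [1]
Peg 1: [6, 5, 2]
Peg 2: [4, 3]

Answer: Peg 0: [1]
Peg 1: [6, 5, 2]
Peg 2: [4, 3]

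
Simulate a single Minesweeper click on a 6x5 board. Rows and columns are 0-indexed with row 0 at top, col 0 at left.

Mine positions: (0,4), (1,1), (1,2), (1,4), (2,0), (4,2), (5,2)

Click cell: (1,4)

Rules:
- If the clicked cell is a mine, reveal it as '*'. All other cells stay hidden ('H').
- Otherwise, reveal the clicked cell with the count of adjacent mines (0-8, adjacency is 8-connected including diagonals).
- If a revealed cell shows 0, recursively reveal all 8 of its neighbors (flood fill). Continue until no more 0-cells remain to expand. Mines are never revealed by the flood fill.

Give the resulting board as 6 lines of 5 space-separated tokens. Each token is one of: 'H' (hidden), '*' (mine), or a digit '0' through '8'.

H H H H H
H H H H *
H H H H H
H H H H H
H H H H H
H H H H H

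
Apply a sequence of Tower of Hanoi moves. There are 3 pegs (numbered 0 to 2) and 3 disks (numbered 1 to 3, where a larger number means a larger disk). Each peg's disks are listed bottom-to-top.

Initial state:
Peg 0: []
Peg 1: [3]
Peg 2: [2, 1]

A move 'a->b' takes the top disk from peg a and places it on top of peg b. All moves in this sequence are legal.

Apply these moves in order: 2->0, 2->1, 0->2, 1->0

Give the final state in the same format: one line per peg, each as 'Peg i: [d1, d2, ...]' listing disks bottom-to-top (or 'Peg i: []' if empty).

After move 1 (2->0):
Peg 0: [1]
Peg 1: [3]
Peg 2: [2]

After move 2 (2->1):
Peg 0: [1]
Peg 1: [3, 2]
Peg 2: []

After move 3 (0->2):
Peg 0: []
Peg 1: [3, 2]
Peg 2: [1]

After move 4 (1->0):
Peg 0: [2]
Peg 1: [3]
Peg 2: [1]

Answer: Peg 0: [2]
Peg 1: [3]
Peg 2: [1]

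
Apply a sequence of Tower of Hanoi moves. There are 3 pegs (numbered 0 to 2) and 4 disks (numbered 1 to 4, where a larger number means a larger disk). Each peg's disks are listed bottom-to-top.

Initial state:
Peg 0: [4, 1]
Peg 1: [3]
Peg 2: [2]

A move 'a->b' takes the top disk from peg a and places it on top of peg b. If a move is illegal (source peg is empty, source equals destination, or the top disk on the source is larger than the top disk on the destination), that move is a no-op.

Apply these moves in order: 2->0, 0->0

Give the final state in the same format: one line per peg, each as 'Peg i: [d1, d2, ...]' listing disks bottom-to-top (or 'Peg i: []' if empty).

After move 1 (2->0):
Peg 0: [4, 1]
Peg 1: [3]
Peg 2: [2]

After move 2 (0->0):
Peg 0: [4, 1]
Peg 1: [3]
Peg 2: [2]

Answer: Peg 0: [4, 1]
Peg 1: [3]
Peg 2: [2]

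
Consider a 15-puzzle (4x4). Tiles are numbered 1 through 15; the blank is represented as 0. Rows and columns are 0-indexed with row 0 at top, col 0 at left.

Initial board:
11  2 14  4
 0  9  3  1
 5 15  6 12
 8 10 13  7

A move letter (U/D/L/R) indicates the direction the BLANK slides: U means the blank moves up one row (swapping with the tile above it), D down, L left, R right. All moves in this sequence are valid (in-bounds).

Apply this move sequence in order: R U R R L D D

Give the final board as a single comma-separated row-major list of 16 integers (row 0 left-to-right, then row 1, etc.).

Answer: 11, 14, 3, 4, 9, 2, 6, 1, 5, 15, 0, 12, 8, 10, 13, 7

Derivation:
After move 1 (R):
11  2 14  4
 9  0  3  1
 5 15  6 12
 8 10 13  7

After move 2 (U):
11  0 14  4
 9  2  3  1
 5 15  6 12
 8 10 13  7

After move 3 (R):
11 14  0  4
 9  2  3  1
 5 15  6 12
 8 10 13  7

After move 4 (R):
11 14  4  0
 9  2  3  1
 5 15  6 12
 8 10 13  7

After move 5 (L):
11 14  0  4
 9  2  3  1
 5 15  6 12
 8 10 13  7

After move 6 (D):
11 14  3  4
 9  2  0  1
 5 15  6 12
 8 10 13  7

After move 7 (D):
11 14  3  4
 9  2  6  1
 5 15  0 12
 8 10 13  7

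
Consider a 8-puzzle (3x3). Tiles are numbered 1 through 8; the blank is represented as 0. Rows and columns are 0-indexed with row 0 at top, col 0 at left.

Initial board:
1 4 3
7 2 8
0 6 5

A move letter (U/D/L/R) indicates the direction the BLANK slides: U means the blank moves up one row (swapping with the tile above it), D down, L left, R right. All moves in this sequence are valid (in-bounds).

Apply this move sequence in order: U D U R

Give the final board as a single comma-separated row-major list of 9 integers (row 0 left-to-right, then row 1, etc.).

After move 1 (U):
1 4 3
0 2 8
7 6 5

After move 2 (D):
1 4 3
7 2 8
0 6 5

After move 3 (U):
1 4 3
0 2 8
7 6 5

After move 4 (R):
1 4 3
2 0 8
7 6 5

Answer: 1, 4, 3, 2, 0, 8, 7, 6, 5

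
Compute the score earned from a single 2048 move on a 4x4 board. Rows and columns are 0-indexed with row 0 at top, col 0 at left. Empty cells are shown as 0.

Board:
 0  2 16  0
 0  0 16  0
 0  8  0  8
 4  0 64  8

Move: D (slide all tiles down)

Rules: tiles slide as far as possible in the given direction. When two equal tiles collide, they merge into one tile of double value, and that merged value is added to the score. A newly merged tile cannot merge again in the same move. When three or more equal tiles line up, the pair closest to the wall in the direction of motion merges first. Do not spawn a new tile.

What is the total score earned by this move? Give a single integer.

Slide down:
col 0: [0, 0, 0, 4] -> [0, 0, 0, 4]  score +0 (running 0)
col 1: [2, 0, 8, 0] -> [0, 0, 2, 8]  score +0 (running 0)
col 2: [16, 16, 0, 64] -> [0, 0, 32, 64]  score +32 (running 32)
col 3: [0, 0, 8, 8] -> [0, 0, 0, 16]  score +16 (running 48)
Board after move:
 0  0  0  0
 0  0  0  0
 0  2 32  0
 4  8 64 16

Answer: 48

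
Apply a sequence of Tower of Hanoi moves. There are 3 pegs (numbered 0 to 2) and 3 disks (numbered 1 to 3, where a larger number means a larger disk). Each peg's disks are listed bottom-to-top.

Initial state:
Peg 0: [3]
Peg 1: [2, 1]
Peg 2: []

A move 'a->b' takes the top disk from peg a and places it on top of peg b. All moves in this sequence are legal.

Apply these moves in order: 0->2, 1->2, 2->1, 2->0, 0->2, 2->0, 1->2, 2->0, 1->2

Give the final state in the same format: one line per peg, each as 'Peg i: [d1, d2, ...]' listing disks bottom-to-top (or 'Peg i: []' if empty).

After move 1 (0->2):
Peg 0: []
Peg 1: [2, 1]
Peg 2: [3]

After move 2 (1->2):
Peg 0: []
Peg 1: [2]
Peg 2: [3, 1]

After move 3 (2->1):
Peg 0: []
Peg 1: [2, 1]
Peg 2: [3]

After move 4 (2->0):
Peg 0: [3]
Peg 1: [2, 1]
Peg 2: []

After move 5 (0->2):
Peg 0: []
Peg 1: [2, 1]
Peg 2: [3]

After move 6 (2->0):
Peg 0: [3]
Peg 1: [2, 1]
Peg 2: []

After move 7 (1->2):
Peg 0: [3]
Peg 1: [2]
Peg 2: [1]

After move 8 (2->0):
Peg 0: [3, 1]
Peg 1: [2]
Peg 2: []

After move 9 (1->2):
Peg 0: [3, 1]
Peg 1: []
Peg 2: [2]

Answer: Peg 0: [3, 1]
Peg 1: []
Peg 2: [2]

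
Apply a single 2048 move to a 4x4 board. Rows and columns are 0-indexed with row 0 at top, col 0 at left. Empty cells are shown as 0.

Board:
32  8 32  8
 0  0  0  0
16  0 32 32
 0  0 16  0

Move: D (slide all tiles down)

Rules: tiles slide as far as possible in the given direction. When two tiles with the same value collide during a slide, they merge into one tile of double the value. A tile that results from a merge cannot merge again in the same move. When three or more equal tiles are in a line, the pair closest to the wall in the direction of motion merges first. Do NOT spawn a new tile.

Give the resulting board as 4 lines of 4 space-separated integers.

Slide down:
col 0: [32, 0, 16, 0] -> [0, 0, 32, 16]
col 1: [8, 0, 0, 0] -> [0, 0, 0, 8]
col 2: [32, 0, 32, 16] -> [0, 0, 64, 16]
col 3: [8, 0, 32, 0] -> [0, 0, 8, 32]

Answer:  0  0  0  0
 0  0  0  0
32  0 64  8
16  8 16 32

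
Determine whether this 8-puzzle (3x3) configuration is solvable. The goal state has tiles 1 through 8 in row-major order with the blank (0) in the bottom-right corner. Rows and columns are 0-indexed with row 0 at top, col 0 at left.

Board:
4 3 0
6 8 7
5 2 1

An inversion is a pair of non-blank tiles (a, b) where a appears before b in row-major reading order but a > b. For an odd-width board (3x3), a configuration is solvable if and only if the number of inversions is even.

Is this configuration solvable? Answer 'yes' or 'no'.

Answer: yes

Derivation:
Inversions (pairs i<j in row-major order where tile[i] > tile[j] > 0): 18
18 is even, so the puzzle is solvable.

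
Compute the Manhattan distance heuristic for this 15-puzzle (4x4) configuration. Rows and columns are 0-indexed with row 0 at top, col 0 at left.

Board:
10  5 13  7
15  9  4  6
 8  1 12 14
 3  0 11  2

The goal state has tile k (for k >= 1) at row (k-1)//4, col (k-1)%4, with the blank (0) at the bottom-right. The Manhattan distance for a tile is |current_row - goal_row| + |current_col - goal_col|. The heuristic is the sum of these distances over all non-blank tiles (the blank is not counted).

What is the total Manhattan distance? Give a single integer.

Tile 10: (0,0)->(2,1) = 3
Tile 5: (0,1)->(1,0) = 2
Tile 13: (0,2)->(3,0) = 5
Tile 7: (0,3)->(1,2) = 2
Tile 15: (1,0)->(3,2) = 4
Tile 9: (1,1)->(2,0) = 2
Tile 4: (1,2)->(0,3) = 2
Tile 6: (1,3)->(1,1) = 2
Tile 8: (2,0)->(1,3) = 4
Tile 1: (2,1)->(0,0) = 3
Tile 12: (2,2)->(2,3) = 1
Tile 14: (2,3)->(3,1) = 3
Tile 3: (3,0)->(0,2) = 5
Tile 11: (3,2)->(2,2) = 1
Tile 2: (3,3)->(0,1) = 5
Sum: 3 + 2 + 5 + 2 + 4 + 2 + 2 + 2 + 4 + 3 + 1 + 3 + 5 + 1 + 5 = 44

Answer: 44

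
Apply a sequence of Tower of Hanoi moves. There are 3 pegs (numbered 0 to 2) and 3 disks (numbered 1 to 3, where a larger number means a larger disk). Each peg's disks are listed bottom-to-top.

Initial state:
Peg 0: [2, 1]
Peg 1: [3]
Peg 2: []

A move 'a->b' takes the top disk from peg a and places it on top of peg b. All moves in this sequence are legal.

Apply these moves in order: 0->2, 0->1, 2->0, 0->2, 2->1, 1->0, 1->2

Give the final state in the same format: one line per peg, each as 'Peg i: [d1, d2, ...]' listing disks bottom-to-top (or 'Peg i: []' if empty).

Answer: Peg 0: [1]
Peg 1: [3]
Peg 2: [2]

Derivation:
After move 1 (0->2):
Peg 0: [2]
Peg 1: [3]
Peg 2: [1]

After move 2 (0->1):
Peg 0: []
Peg 1: [3, 2]
Peg 2: [1]

After move 3 (2->0):
Peg 0: [1]
Peg 1: [3, 2]
Peg 2: []

After move 4 (0->2):
Peg 0: []
Peg 1: [3, 2]
Peg 2: [1]

After move 5 (2->1):
Peg 0: []
Peg 1: [3, 2, 1]
Peg 2: []

After move 6 (1->0):
Peg 0: [1]
Peg 1: [3, 2]
Peg 2: []

After move 7 (1->2):
Peg 0: [1]
Peg 1: [3]
Peg 2: [2]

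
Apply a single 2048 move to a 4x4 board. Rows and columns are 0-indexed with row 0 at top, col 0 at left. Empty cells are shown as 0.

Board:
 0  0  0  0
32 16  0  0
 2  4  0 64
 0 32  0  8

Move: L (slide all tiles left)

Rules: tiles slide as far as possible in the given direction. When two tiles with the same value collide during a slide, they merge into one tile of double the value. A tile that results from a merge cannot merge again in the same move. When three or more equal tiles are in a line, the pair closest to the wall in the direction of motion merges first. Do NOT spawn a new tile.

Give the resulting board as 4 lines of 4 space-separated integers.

Answer:  0  0  0  0
32 16  0  0
 2  4 64  0
32  8  0  0

Derivation:
Slide left:
row 0: [0, 0, 0, 0] -> [0, 0, 0, 0]
row 1: [32, 16, 0, 0] -> [32, 16, 0, 0]
row 2: [2, 4, 0, 64] -> [2, 4, 64, 0]
row 3: [0, 32, 0, 8] -> [32, 8, 0, 0]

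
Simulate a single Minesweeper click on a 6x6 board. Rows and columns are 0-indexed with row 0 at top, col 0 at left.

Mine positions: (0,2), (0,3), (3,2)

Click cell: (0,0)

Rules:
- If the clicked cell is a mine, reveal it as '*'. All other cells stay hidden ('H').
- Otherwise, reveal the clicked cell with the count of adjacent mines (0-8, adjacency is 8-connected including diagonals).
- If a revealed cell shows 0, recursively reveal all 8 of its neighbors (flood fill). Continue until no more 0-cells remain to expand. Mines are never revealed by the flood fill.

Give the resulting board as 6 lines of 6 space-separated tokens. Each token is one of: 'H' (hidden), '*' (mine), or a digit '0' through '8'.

0 1 H H 1 0
0 1 H 2 1 0
0 1 H 1 0 0
0 1 H 1 0 0
0 1 1 1 0 0
0 0 0 0 0 0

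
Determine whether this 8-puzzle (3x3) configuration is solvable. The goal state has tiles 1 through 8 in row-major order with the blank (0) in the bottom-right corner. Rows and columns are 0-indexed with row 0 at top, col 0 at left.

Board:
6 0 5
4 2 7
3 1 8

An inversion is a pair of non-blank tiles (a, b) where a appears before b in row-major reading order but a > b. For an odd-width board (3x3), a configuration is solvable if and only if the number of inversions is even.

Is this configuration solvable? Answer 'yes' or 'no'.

Answer: yes

Derivation:
Inversions (pairs i<j in row-major order where tile[i] > tile[j] > 0): 16
16 is even, so the puzzle is solvable.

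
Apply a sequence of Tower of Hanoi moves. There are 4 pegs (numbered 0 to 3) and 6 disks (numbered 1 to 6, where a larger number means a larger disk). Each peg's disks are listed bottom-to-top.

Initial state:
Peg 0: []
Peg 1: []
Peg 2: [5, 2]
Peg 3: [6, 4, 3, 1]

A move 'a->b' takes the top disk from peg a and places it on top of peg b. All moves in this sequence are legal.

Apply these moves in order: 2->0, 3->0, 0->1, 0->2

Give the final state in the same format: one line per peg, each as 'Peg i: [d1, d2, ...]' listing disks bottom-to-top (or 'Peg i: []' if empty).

After move 1 (2->0):
Peg 0: [2]
Peg 1: []
Peg 2: [5]
Peg 3: [6, 4, 3, 1]

After move 2 (3->0):
Peg 0: [2, 1]
Peg 1: []
Peg 2: [5]
Peg 3: [6, 4, 3]

After move 3 (0->1):
Peg 0: [2]
Peg 1: [1]
Peg 2: [5]
Peg 3: [6, 4, 3]

After move 4 (0->2):
Peg 0: []
Peg 1: [1]
Peg 2: [5, 2]
Peg 3: [6, 4, 3]

Answer: Peg 0: []
Peg 1: [1]
Peg 2: [5, 2]
Peg 3: [6, 4, 3]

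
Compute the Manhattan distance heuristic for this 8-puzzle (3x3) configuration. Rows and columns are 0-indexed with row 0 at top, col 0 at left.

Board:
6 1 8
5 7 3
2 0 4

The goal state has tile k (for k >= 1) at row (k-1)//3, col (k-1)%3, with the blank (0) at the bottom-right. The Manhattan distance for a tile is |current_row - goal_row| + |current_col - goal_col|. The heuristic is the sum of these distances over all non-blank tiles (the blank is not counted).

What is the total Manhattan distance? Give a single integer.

Answer: 17

Derivation:
Tile 6: (0,0)->(1,2) = 3
Tile 1: (0,1)->(0,0) = 1
Tile 8: (0,2)->(2,1) = 3
Tile 5: (1,0)->(1,1) = 1
Tile 7: (1,1)->(2,0) = 2
Tile 3: (1,2)->(0,2) = 1
Tile 2: (2,0)->(0,1) = 3
Tile 4: (2,2)->(1,0) = 3
Sum: 3 + 1 + 3 + 1 + 2 + 1 + 3 + 3 = 17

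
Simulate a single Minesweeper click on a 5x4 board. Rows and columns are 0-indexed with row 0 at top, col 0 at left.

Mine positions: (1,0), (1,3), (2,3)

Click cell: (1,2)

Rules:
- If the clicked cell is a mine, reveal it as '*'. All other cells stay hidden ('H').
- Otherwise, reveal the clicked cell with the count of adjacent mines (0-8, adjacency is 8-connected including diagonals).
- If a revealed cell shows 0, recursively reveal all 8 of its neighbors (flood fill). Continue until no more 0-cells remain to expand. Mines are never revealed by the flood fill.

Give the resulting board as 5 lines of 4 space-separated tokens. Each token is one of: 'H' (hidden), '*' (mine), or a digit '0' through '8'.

H H H H
H H 2 H
H H H H
H H H H
H H H H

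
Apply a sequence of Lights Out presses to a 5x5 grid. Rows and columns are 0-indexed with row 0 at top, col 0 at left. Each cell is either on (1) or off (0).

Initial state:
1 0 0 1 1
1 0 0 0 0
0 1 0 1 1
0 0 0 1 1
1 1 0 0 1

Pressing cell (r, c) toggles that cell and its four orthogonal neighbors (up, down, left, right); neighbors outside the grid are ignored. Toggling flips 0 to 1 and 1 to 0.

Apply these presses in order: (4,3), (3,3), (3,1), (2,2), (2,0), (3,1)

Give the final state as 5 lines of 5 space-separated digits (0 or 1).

After press 1 at (4,3):
1 0 0 1 1
1 0 0 0 0
0 1 0 1 1
0 0 0 0 1
1 1 1 1 0

After press 2 at (3,3):
1 0 0 1 1
1 0 0 0 0
0 1 0 0 1
0 0 1 1 0
1 1 1 0 0

After press 3 at (3,1):
1 0 0 1 1
1 0 0 0 0
0 0 0 0 1
1 1 0 1 0
1 0 1 0 0

After press 4 at (2,2):
1 0 0 1 1
1 0 1 0 0
0 1 1 1 1
1 1 1 1 0
1 0 1 0 0

After press 5 at (2,0):
1 0 0 1 1
0 0 1 0 0
1 0 1 1 1
0 1 1 1 0
1 0 1 0 0

After press 6 at (3,1):
1 0 0 1 1
0 0 1 0 0
1 1 1 1 1
1 0 0 1 0
1 1 1 0 0

Answer: 1 0 0 1 1
0 0 1 0 0
1 1 1 1 1
1 0 0 1 0
1 1 1 0 0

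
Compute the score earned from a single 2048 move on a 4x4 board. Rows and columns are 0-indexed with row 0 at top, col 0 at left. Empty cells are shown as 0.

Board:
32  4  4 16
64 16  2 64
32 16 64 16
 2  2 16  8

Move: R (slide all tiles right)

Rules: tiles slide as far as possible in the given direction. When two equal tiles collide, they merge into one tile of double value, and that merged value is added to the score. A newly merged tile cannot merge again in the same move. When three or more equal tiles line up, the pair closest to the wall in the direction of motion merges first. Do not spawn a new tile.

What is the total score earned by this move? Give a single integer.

Slide right:
row 0: [32, 4, 4, 16] -> [0, 32, 8, 16]  score +8 (running 8)
row 1: [64, 16, 2, 64] -> [64, 16, 2, 64]  score +0 (running 8)
row 2: [32, 16, 64, 16] -> [32, 16, 64, 16]  score +0 (running 8)
row 3: [2, 2, 16, 8] -> [0, 4, 16, 8]  score +4 (running 12)
Board after move:
 0 32  8 16
64 16  2 64
32 16 64 16
 0  4 16  8

Answer: 12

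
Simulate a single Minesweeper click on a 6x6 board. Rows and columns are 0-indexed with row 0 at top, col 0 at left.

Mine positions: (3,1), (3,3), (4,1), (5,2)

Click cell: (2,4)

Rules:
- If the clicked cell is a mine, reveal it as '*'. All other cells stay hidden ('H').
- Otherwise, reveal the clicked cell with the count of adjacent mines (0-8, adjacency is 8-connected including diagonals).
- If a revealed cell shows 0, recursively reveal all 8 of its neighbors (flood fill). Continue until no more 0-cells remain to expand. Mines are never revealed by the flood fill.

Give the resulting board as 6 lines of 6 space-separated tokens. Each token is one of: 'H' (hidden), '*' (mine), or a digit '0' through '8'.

H H H H H H
H H H H H H
H H H H 1 H
H H H H H H
H H H H H H
H H H H H H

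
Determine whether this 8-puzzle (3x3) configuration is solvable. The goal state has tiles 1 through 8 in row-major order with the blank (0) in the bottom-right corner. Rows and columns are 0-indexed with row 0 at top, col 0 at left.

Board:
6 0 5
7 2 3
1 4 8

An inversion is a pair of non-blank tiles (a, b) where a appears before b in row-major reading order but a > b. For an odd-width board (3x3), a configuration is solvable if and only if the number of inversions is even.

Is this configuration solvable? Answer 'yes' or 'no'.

Inversions (pairs i<j in row-major order where tile[i] > tile[j] > 0): 15
15 is odd, so the puzzle is not solvable.

Answer: no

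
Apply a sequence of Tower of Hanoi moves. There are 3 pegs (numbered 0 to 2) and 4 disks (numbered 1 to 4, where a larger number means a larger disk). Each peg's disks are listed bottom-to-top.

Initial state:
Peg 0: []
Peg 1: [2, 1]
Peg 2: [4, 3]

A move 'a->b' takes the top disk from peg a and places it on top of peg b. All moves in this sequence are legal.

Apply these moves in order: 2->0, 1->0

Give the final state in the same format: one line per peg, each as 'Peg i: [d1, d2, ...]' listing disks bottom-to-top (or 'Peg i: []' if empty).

Answer: Peg 0: [3, 1]
Peg 1: [2]
Peg 2: [4]

Derivation:
After move 1 (2->0):
Peg 0: [3]
Peg 1: [2, 1]
Peg 2: [4]

After move 2 (1->0):
Peg 0: [3, 1]
Peg 1: [2]
Peg 2: [4]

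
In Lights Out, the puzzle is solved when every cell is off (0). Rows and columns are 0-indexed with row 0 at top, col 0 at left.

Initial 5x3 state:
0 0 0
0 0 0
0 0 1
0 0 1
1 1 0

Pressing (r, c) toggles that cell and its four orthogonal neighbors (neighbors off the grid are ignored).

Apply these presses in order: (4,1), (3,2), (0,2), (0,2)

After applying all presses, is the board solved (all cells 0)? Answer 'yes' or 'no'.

After press 1 at (4,1):
0 0 0
0 0 0
0 0 1
0 1 1
0 0 1

After press 2 at (3,2):
0 0 0
0 0 0
0 0 0
0 0 0
0 0 0

After press 3 at (0,2):
0 1 1
0 0 1
0 0 0
0 0 0
0 0 0

After press 4 at (0,2):
0 0 0
0 0 0
0 0 0
0 0 0
0 0 0

Lights still on: 0

Answer: yes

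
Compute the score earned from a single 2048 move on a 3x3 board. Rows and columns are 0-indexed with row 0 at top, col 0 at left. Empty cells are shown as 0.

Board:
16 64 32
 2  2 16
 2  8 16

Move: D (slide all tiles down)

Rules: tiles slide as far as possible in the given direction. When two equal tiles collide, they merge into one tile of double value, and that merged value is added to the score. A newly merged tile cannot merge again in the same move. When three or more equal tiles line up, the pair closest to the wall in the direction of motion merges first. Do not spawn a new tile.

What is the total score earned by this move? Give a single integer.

Slide down:
col 0: [16, 2, 2] -> [0, 16, 4]  score +4 (running 4)
col 1: [64, 2, 8] -> [64, 2, 8]  score +0 (running 4)
col 2: [32, 16, 16] -> [0, 32, 32]  score +32 (running 36)
Board after move:
 0 64  0
16  2 32
 4  8 32

Answer: 36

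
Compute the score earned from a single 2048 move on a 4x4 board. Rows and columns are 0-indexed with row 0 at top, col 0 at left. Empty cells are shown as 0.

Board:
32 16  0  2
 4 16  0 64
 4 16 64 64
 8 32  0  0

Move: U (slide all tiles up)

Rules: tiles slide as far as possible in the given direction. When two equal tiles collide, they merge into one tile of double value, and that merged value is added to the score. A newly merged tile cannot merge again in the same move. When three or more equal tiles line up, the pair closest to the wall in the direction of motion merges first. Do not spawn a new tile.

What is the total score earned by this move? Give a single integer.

Answer: 168

Derivation:
Slide up:
col 0: [32, 4, 4, 8] -> [32, 8, 8, 0]  score +8 (running 8)
col 1: [16, 16, 16, 32] -> [32, 16, 32, 0]  score +32 (running 40)
col 2: [0, 0, 64, 0] -> [64, 0, 0, 0]  score +0 (running 40)
col 3: [2, 64, 64, 0] -> [2, 128, 0, 0]  score +128 (running 168)
Board after move:
 32  32  64   2
  8  16   0 128
  8  32   0   0
  0   0   0   0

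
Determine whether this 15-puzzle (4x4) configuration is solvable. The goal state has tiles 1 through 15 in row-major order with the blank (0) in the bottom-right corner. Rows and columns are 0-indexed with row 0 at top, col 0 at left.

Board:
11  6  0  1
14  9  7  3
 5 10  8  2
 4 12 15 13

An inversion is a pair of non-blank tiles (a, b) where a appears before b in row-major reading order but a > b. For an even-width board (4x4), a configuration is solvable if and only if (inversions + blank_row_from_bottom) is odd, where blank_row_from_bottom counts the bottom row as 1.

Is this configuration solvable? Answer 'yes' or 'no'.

Answer: no

Derivation:
Inversions: 44
Blank is in row 0 (0-indexed from top), which is row 4 counting from the bottom (bottom = 1).
44 + 4 = 48, which is even, so the puzzle is not solvable.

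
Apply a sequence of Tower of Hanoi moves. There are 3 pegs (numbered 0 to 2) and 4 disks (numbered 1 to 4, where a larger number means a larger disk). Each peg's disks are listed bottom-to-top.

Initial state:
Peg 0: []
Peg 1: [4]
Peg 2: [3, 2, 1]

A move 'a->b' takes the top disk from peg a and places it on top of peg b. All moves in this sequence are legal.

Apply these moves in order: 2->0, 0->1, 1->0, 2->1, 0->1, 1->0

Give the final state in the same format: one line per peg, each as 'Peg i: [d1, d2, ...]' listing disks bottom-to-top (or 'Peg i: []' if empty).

Answer: Peg 0: [1]
Peg 1: [4, 2]
Peg 2: [3]

Derivation:
After move 1 (2->0):
Peg 0: [1]
Peg 1: [4]
Peg 2: [3, 2]

After move 2 (0->1):
Peg 0: []
Peg 1: [4, 1]
Peg 2: [3, 2]

After move 3 (1->0):
Peg 0: [1]
Peg 1: [4]
Peg 2: [3, 2]

After move 4 (2->1):
Peg 0: [1]
Peg 1: [4, 2]
Peg 2: [3]

After move 5 (0->1):
Peg 0: []
Peg 1: [4, 2, 1]
Peg 2: [3]

After move 6 (1->0):
Peg 0: [1]
Peg 1: [4, 2]
Peg 2: [3]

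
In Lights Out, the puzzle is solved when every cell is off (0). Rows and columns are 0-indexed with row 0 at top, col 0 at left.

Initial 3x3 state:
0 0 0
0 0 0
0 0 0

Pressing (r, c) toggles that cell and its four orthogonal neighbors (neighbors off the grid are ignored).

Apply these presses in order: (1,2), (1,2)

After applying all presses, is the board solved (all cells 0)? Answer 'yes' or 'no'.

After press 1 at (1,2):
0 0 1
0 1 1
0 0 1

After press 2 at (1,2):
0 0 0
0 0 0
0 0 0

Lights still on: 0

Answer: yes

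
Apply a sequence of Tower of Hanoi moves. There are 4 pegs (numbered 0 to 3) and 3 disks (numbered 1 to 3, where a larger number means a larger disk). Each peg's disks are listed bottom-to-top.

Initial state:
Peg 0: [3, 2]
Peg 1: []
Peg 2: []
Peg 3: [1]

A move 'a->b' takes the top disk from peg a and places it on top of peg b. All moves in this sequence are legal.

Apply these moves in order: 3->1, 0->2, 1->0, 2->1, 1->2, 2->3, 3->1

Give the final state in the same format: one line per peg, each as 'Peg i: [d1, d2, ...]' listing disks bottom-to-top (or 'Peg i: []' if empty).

After move 1 (3->1):
Peg 0: [3, 2]
Peg 1: [1]
Peg 2: []
Peg 3: []

After move 2 (0->2):
Peg 0: [3]
Peg 1: [1]
Peg 2: [2]
Peg 3: []

After move 3 (1->0):
Peg 0: [3, 1]
Peg 1: []
Peg 2: [2]
Peg 3: []

After move 4 (2->1):
Peg 0: [3, 1]
Peg 1: [2]
Peg 2: []
Peg 3: []

After move 5 (1->2):
Peg 0: [3, 1]
Peg 1: []
Peg 2: [2]
Peg 3: []

After move 6 (2->3):
Peg 0: [3, 1]
Peg 1: []
Peg 2: []
Peg 3: [2]

After move 7 (3->1):
Peg 0: [3, 1]
Peg 1: [2]
Peg 2: []
Peg 3: []

Answer: Peg 0: [3, 1]
Peg 1: [2]
Peg 2: []
Peg 3: []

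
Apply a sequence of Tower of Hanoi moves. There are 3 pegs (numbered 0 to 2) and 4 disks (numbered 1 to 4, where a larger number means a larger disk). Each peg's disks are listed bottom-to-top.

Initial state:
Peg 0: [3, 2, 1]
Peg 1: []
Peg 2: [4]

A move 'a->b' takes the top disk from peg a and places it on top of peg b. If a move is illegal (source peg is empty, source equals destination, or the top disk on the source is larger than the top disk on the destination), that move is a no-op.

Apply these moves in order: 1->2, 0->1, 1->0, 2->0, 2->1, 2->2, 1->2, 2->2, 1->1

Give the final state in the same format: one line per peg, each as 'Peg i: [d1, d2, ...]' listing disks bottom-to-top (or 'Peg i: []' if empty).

After move 1 (1->2):
Peg 0: [3, 2, 1]
Peg 1: []
Peg 2: [4]

After move 2 (0->1):
Peg 0: [3, 2]
Peg 1: [1]
Peg 2: [4]

After move 3 (1->0):
Peg 0: [3, 2, 1]
Peg 1: []
Peg 2: [4]

After move 4 (2->0):
Peg 0: [3, 2, 1]
Peg 1: []
Peg 2: [4]

After move 5 (2->1):
Peg 0: [3, 2, 1]
Peg 1: [4]
Peg 2: []

After move 6 (2->2):
Peg 0: [3, 2, 1]
Peg 1: [4]
Peg 2: []

After move 7 (1->2):
Peg 0: [3, 2, 1]
Peg 1: []
Peg 2: [4]

After move 8 (2->2):
Peg 0: [3, 2, 1]
Peg 1: []
Peg 2: [4]

After move 9 (1->1):
Peg 0: [3, 2, 1]
Peg 1: []
Peg 2: [4]

Answer: Peg 0: [3, 2, 1]
Peg 1: []
Peg 2: [4]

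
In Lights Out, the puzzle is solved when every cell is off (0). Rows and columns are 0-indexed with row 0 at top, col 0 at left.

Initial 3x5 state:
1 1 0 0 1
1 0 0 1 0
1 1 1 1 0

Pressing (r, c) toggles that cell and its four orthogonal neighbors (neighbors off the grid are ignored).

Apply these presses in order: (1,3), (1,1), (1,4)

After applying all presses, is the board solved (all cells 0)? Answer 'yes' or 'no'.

Answer: no

Derivation:
After press 1 at (1,3):
1 1 0 1 1
1 0 1 0 1
1 1 1 0 0

After press 2 at (1,1):
1 0 0 1 1
0 1 0 0 1
1 0 1 0 0

After press 3 at (1,4):
1 0 0 1 0
0 1 0 1 0
1 0 1 0 1

Lights still on: 7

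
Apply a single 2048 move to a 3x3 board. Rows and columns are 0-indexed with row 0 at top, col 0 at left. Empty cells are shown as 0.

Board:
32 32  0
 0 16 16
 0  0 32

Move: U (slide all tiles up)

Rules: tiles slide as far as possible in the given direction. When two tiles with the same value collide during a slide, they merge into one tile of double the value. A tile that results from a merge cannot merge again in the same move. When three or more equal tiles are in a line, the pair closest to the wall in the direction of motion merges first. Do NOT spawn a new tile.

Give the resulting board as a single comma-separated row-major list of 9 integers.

Answer: 32, 32, 16, 0, 16, 32, 0, 0, 0

Derivation:
Slide up:
col 0: [32, 0, 0] -> [32, 0, 0]
col 1: [32, 16, 0] -> [32, 16, 0]
col 2: [0, 16, 32] -> [16, 32, 0]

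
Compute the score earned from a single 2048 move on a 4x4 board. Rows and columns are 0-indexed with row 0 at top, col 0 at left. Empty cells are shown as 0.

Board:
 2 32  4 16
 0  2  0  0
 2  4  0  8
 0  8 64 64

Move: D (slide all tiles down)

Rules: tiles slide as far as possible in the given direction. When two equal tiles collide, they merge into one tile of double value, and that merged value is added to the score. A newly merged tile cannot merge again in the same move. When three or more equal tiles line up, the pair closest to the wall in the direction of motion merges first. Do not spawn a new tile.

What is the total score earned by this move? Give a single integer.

Answer: 4

Derivation:
Slide down:
col 0: [2, 0, 2, 0] -> [0, 0, 0, 4]  score +4 (running 4)
col 1: [32, 2, 4, 8] -> [32, 2, 4, 8]  score +0 (running 4)
col 2: [4, 0, 0, 64] -> [0, 0, 4, 64]  score +0 (running 4)
col 3: [16, 0, 8, 64] -> [0, 16, 8, 64]  score +0 (running 4)
Board after move:
 0 32  0  0
 0  2  0 16
 0  4  4  8
 4  8 64 64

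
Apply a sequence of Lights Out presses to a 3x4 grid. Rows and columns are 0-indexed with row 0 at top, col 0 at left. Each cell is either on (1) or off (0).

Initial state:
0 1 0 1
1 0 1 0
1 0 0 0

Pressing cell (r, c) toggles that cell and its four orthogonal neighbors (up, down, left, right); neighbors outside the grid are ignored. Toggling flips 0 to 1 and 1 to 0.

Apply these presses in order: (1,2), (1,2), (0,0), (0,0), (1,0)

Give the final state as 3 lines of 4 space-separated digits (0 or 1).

After press 1 at (1,2):
0 1 1 1
1 1 0 1
1 0 1 0

After press 2 at (1,2):
0 1 0 1
1 0 1 0
1 0 0 0

After press 3 at (0,0):
1 0 0 1
0 0 1 0
1 0 0 0

After press 4 at (0,0):
0 1 0 1
1 0 1 0
1 0 0 0

After press 5 at (1,0):
1 1 0 1
0 1 1 0
0 0 0 0

Answer: 1 1 0 1
0 1 1 0
0 0 0 0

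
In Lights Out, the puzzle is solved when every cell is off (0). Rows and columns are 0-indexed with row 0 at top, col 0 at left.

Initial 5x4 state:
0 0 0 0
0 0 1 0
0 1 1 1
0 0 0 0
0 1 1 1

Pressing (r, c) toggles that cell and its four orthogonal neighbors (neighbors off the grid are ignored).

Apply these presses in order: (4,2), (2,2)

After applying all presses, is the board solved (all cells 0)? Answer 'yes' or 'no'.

After press 1 at (4,2):
0 0 0 0
0 0 1 0
0 1 1 1
0 0 1 0
0 0 0 0

After press 2 at (2,2):
0 0 0 0
0 0 0 0
0 0 0 0
0 0 0 0
0 0 0 0

Lights still on: 0

Answer: yes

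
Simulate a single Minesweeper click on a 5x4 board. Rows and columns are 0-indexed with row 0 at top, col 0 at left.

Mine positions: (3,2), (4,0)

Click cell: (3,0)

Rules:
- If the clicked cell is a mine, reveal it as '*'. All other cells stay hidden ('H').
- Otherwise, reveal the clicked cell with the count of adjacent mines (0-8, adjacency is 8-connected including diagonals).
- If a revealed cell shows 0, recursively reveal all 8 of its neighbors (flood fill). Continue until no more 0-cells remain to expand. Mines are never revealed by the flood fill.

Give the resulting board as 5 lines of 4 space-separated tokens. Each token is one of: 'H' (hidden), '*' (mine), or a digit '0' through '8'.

H H H H
H H H H
H H H H
1 H H H
H H H H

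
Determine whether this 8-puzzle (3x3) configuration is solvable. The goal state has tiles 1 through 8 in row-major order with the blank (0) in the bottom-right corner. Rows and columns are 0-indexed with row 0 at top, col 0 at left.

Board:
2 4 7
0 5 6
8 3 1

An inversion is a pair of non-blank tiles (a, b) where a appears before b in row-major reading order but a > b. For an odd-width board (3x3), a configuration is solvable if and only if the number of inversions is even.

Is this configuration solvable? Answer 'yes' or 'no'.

Inversions (pairs i<j in row-major order where tile[i] > tile[j] > 0): 14
14 is even, so the puzzle is solvable.

Answer: yes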